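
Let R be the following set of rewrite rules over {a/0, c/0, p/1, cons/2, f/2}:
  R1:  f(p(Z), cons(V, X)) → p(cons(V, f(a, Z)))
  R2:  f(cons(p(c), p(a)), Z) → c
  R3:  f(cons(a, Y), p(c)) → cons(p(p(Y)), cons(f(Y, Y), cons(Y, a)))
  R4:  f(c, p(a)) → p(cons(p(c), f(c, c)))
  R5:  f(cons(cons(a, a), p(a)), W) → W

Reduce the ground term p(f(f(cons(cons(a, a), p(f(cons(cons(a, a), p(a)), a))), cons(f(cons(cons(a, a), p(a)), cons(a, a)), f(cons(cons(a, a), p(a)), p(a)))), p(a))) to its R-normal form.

1. p(f(f(cons(cons(a, a), p(f(cons(cons(a, a), p(a)), a))), cons(f(cons(cons(a, a), p(a)), cons(a, a)), f(cons(cons(a, a), p(a)), p(a)))), p(a)))  →  p(f(f(cons(cons(a, a), p(a)), cons(f(cons(cons(a, a), p(a)), cons(a, a)), f(cons(cons(a, a), p(a)), p(a)))), p(a)))   [R5 at 1.1.1.2.1]
2. p(f(f(cons(cons(a, a), p(a)), cons(f(cons(cons(a, a), p(a)), cons(a, a)), f(cons(cons(a, a), p(a)), p(a)))), p(a)))  →  p(f(cons(f(cons(cons(a, a), p(a)), cons(a, a)), f(cons(cons(a, a), p(a)), p(a))), p(a)))   [R5 at 1.1]
3. p(f(cons(f(cons(cons(a, a), p(a)), cons(a, a)), f(cons(cons(a, a), p(a)), p(a))), p(a)))  →  p(f(cons(cons(a, a), f(cons(cons(a, a), p(a)), p(a))), p(a)))   [R5 at 1.1.1]
4. p(f(cons(cons(a, a), f(cons(cons(a, a), p(a)), p(a))), p(a)))  →  p(f(cons(cons(a, a), p(a)), p(a)))   [R5 at 1.1.2]
5. p(f(cons(cons(a, a), p(a)), p(a)))  →  p(p(a))   [R5 at 1]

p(p(a))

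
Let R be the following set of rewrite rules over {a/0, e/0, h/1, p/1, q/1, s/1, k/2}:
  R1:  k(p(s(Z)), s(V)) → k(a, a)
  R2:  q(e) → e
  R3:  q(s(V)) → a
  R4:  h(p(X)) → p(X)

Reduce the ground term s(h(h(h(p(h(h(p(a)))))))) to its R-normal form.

s(p(p(a)))

1. s(h(h(h(p(h(h(p(a))))))))  →  s(h(h(p(h(h(p(a)))))))   [R4 at 1.1.1]
2. s(h(h(p(h(h(p(a)))))))  →  s(h(p(h(h(p(a))))))   [R4 at 1.1]
3. s(h(p(h(h(p(a))))))  →  s(p(h(h(p(a)))))   [R4 at 1]
4. s(p(h(h(p(a)))))  →  s(p(h(p(a))))   [R4 at 1.1.1]
5. s(p(h(p(a))))  →  s(p(p(a)))   [R4 at 1.1]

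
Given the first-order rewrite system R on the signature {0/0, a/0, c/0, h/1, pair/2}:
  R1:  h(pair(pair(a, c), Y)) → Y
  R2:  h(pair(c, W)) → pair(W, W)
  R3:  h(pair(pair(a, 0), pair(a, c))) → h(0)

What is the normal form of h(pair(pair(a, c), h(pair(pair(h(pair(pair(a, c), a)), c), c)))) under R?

1. h(pair(pair(a, c), h(pair(pair(h(pair(pair(a, c), a)), c), c))))  →  h(pair(pair(h(pair(pair(a, c), a)), c), c))   [R1 at ε]
2. h(pair(pair(h(pair(pair(a, c), a)), c), c))  →  h(pair(pair(a, c), c))   [R1 at 1.1.1]
3. h(pair(pair(a, c), c))  →  c   [R1 at ε]

c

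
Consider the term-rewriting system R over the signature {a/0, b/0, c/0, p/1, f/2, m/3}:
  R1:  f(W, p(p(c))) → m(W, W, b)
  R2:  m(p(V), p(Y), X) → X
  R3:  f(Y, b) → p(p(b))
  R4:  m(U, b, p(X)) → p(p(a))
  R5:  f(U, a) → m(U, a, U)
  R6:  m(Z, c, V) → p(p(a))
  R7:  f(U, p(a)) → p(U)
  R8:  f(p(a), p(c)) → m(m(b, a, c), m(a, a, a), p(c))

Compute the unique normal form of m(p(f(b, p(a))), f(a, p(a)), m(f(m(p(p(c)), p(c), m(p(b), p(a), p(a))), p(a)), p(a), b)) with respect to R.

b

1. m(p(f(b, p(a))), f(a, p(a)), m(f(m(p(p(c)), p(c), m(p(b), p(a), p(a))), p(a)), p(a), b))  →  m(p(p(b)), f(a, p(a)), m(f(m(p(p(c)), p(c), m(p(b), p(a), p(a))), p(a)), p(a), b))   [R7 at 1.1]
2. m(p(p(b)), f(a, p(a)), m(f(m(p(p(c)), p(c), m(p(b), p(a), p(a))), p(a)), p(a), b))  →  m(p(p(b)), p(a), m(f(m(p(p(c)), p(c), m(p(b), p(a), p(a))), p(a)), p(a), b))   [R7 at 2]
3. m(p(p(b)), p(a), m(f(m(p(p(c)), p(c), m(p(b), p(a), p(a))), p(a)), p(a), b))  →  m(f(m(p(p(c)), p(c), m(p(b), p(a), p(a))), p(a)), p(a), b)   [R2 at ε]
4. m(f(m(p(p(c)), p(c), m(p(b), p(a), p(a))), p(a)), p(a), b)  →  m(p(m(p(p(c)), p(c), m(p(b), p(a), p(a)))), p(a), b)   [R7 at 1]
5. m(p(m(p(p(c)), p(c), m(p(b), p(a), p(a)))), p(a), b)  →  b   [R2 at ε]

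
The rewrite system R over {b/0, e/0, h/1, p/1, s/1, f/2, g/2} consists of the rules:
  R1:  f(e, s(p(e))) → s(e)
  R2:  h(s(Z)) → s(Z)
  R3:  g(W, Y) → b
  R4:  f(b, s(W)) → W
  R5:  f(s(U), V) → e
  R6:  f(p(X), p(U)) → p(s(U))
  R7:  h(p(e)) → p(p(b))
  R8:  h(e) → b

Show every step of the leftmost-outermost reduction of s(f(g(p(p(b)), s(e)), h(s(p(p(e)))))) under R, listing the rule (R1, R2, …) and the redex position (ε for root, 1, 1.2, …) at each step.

s(p(p(e)))

1. s(f(g(p(p(b)), s(e)), h(s(p(p(e))))))  →  s(f(b, h(s(p(p(e))))))   [R3 at 1.1]
2. s(f(b, h(s(p(p(e))))))  →  s(f(b, s(p(p(e)))))   [R2 at 1.2]
3. s(f(b, s(p(p(e)))))  →  s(p(p(e)))   [R4 at 1]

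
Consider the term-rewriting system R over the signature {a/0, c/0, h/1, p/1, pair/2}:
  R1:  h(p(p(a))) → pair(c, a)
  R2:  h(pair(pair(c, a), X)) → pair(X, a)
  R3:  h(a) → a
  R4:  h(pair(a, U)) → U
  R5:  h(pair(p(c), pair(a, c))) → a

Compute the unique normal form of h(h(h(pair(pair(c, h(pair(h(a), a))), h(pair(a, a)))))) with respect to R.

a

1. h(h(h(pair(pair(c, h(pair(h(a), a))), h(pair(a, a))))))  →  h(h(h(pair(pair(c, h(pair(a, a))), h(pair(a, a))))))   [R3 at 1.1.1.1.2.1.1]
2. h(h(h(pair(pair(c, h(pair(a, a))), h(pair(a, a))))))  →  h(h(h(pair(pair(c, a), h(pair(a, a))))))   [R4 at 1.1.1.1.2]
3. h(h(h(pair(pair(c, a), h(pair(a, a))))))  →  h(h(pair(h(pair(a, a)), a)))   [R2 at 1.1]
4. h(h(pair(h(pair(a, a)), a)))  →  h(h(pair(a, a)))   [R4 at 1.1.1]
5. h(h(pair(a, a)))  →  h(a)   [R4 at 1]
6. h(a)  →  a   [R3 at ε]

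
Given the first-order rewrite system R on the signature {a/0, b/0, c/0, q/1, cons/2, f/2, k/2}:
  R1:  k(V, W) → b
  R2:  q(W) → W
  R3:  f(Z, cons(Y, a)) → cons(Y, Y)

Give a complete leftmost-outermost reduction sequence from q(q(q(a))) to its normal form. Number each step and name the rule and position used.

a

1. q(q(q(a)))  →  q(q(a))   [R2 at ε]
2. q(q(a))  →  q(a)   [R2 at ε]
3. q(a)  →  a   [R2 at ε]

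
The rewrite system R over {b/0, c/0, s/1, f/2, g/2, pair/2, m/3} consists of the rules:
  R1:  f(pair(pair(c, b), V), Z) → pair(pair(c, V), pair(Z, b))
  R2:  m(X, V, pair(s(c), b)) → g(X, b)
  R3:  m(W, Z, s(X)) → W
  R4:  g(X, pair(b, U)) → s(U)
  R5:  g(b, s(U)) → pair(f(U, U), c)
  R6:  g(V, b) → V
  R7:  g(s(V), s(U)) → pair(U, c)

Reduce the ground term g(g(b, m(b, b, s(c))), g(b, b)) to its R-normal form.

b

1. g(g(b, m(b, b, s(c))), g(b, b))  →  g(g(b, b), g(b, b))   [R3 at 1.2]
2. g(g(b, b), g(b, b))  →  g(b, g(b, b))   [R6 at 1]
3. g(b, g(b, b))  →  g(b, b)   [R6 at 2]
4. g(b, b)  →  b   [R6 at ε]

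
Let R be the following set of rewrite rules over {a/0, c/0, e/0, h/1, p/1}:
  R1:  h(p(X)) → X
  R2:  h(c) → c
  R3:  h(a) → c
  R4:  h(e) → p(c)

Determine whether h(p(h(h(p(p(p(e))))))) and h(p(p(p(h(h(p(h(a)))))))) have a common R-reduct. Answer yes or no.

Reduce t₁ = h(p(h(h(p(p(p(e))))))):
1. h(p(h(h(p(p(p(e)))))))  →  h(h(p(p(p(e)))))   [R1 at ε]
2. h(h(p(p(p(e)))))  →  h(p(p(e)))   [R1 at 1]
3. h(p(p(e)))  →  p(e)   [R1 at ε]

Reduce t₂ = h(p(p(p(h(h(p(h(a)))))))):
1. h(p(p(p(h(h(p(h(a))))))))  →  p(p(h(h(p(h(a))))))   [R1 at ε]
2. p(p(h(h(p(h(a))))))  →  p(p(h(h(a))))   [R1 at 1.1.1]
3. p(p(h(h(a))))  →  p(p(h(c)))   [R3 at 1.1.1]
4. p(p(h(c)))  →  p(p(c))   [R2 at 1.1]

no — NF(t₁) = p(e), NF(t₂) = p(p(c))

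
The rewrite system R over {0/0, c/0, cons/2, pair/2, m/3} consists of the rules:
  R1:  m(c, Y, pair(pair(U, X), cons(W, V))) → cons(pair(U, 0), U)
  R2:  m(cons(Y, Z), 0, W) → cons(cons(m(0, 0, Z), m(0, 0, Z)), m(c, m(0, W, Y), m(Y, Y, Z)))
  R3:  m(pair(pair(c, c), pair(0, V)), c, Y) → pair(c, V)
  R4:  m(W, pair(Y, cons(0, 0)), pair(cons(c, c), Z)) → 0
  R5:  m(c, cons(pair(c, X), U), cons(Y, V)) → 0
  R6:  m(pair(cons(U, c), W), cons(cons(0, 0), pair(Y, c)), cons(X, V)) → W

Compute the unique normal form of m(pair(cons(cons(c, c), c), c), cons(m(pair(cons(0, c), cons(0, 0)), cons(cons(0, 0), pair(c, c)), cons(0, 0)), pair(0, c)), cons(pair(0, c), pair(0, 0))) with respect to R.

c

1. m(pair(cons(cons(c, c), c), c), cons(m(pair(cons(0, c), cons(0, 0)), cons(cons(0, 0), pair(c, c)), cons(0, 0)), pair(0, c)), cons(pair(0, c), pair(0, 0)))  →  m(pair(cons(cons(c, c), c), c), cons(cons(0, 0), pair(0, c)), cons(pair(0, c), pair(0, 0)))   [R6 at 2.1]
2. m(pair(cons(cons(c, c), c), c), cons(cons(0, 0), pair(0, c)), cons(pair(0, c), pair(0, 0)))  →  c   [R6 at ε]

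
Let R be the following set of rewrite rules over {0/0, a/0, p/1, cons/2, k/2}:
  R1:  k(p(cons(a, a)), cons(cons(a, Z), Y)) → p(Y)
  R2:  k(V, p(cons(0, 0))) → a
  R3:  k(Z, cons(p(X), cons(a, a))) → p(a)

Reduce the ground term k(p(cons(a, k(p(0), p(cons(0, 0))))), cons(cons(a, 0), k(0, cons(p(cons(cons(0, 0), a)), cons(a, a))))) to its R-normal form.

1. k(p(cons(a, k(p(0), p(cons(0, 0))))), cons(cons(a, 0), k(0, cons(p(cons(cons(0, 0), a)), cons(a, a)))))  →  k(p(cons(a, a)), cons(cons(a, 0), k(0, cons(p(cons(cons(0, 0), a)), cons(a, a)))))   [R2 at 1.1.2]
2. k(p(cons(a, a)), cons(cons(a, 0), k(0, cons(p(cons(cons(0, 0), a)), cons(a, a)))))  →  p(k(0, cons(p(cons(cons(0, 0), a)), cons(a, a))))   [R1 at ε]
3. p(k(0, cons(p(cons(cons(0, 0), a)), cons(a, a))))  →  p(p(a))   [R3 at 1]

p(p(a))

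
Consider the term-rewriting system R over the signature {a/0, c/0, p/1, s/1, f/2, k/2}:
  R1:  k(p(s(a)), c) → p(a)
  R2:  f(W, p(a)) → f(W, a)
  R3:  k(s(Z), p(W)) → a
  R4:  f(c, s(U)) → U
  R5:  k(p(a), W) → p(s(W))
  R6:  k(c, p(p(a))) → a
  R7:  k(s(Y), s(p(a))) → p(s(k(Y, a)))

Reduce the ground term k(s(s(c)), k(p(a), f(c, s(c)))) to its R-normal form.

a

1. k(s(s(c)), k(p(a), f(c, s(c))))  →  k(s(s(c)), p(s(f(c, s(c)))))   [R5 at 2]
2. k(s(s(c)), p(s(f(c, s(c)))))  →  a   [R3 at ε]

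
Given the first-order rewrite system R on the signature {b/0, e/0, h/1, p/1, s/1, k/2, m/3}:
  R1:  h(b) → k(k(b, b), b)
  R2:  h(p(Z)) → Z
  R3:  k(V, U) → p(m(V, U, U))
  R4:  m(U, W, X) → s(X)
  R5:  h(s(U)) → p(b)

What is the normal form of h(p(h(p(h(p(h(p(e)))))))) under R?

1. h(p(h(p(h(p(h(p(e))))))))  →  h(p(h(p(h(p(e))))))   [R2 at ε]
2. h(p(h(p(h(p(e))))))  →  h(p(h(p(e))))   [R2 at ε]
3. h(p(h(p(e))))  →  h(p(e))   [R2 at ε]
4. h(p(e))  →  e   [R2 at ε]

e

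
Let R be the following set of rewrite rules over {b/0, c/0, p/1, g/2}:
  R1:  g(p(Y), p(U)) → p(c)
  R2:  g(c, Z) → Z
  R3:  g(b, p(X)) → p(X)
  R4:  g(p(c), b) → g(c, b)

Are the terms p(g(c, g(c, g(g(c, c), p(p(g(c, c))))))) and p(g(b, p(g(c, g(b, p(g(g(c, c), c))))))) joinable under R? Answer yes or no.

yes — NF(t₁) = p(p(p(c))), NF(t₂) = p(p(p(c)))

Reduce t₁ = p(g(c, g(c, g(g(c, c), p(p(g(c, c))))))):
1. p(g(c, g(c, g(g(c, c), p(p(g(c, c)))))))  →  p(g(c, g(g(c, c), p(p(g(c, c))))))   [R2 at 1]
2. p(g(c, g(g(c, c), p(p(g(c, c))))))  →  p(g(g(c, c), p(p(g(c, c)))))   [R2 at 1]
3. p(g(g(c, c), p(p(g(c, c)))))  →  p(g(c, p(p(g(c, c)))))   [R2 at 1.1]
4. p(g(c, p(p(g(c, c)))))  →  p(p(p(g(c, c))))   [R2 at 1]
5. p(p(p(g(c, c))))  →  p(p(p(c)))   [R2 at 1.1.1]

Reduce t₂ = p(g(b, p(g(c, g(b, p(g(g(c, c), c))))))):
1. p(g(b, p(g(c, g(b, p(g(g(c, c), c)))))))  →  p(p(g(c, g(b, p(g(g(c, c), c))))))   [R3 at 1]
2. p(p(g(c, g(b, p(g(g(c, c), c))))))  →  p(p(g(b, p(g(g(c, c), c)))))   [R2 at 1.1]
3. p(p(g(b, p(g(g(c, c), c)))))  →  p(p(p(g(g(c, c), c))))   [R3 at 1.1]
4. p(p(p(g(g(c, c), c))))  →  p(p(p(g(c, c))))   [R2 at 1.1.1.1]
5. p(p(p(g(c, c))))  →  p(p(p(c)))   [R2 at 1.1.1]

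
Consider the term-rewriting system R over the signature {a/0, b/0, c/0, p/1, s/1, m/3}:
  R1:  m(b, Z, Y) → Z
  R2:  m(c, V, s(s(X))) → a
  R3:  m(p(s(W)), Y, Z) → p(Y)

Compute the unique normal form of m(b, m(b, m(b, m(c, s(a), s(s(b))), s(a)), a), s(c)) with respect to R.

1. m(b, m(b, m(b, m(c, s(a), s(s(b))), s(a)), a), s(c))  →  m(b, m(b, m(c, s(a), s(s(b))), s(a)), a)   [R1 at ε]
2. m(b, m(b, m(c, s(a), s(s(b))), s(a)), a)  →  m(b, m(c, s(a), s(s(b))), s(a))   [R1 at ε]
3. m(b, m(c, s(a), s(s(b))), s(a))  →  m(c, s(a), s(s(b)))   [R1 at ε]
4. m(c, s(a), s(s(b)))  →  a   [R2 at ε]

a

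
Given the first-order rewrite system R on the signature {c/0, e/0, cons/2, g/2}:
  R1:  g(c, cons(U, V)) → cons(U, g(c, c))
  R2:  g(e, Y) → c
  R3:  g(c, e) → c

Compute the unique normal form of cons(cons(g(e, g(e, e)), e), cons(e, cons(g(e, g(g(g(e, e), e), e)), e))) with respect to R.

cons(cons(c, e), cons(e, cons(c, e)))

1. cons(cons(g(e, g(e, e)), e), cons(e, cons(g(e, g(g(g(e, e), e), e)), e)))  →  cons(cons(c, e), cons(e, cons(g(e, g(g(g(e, e), e), e)), e)))   [R2 at 1.1]
2. cons(cons(c, e), cons(e, cons(g(e, g(g(g(e, e), e), e)), e)))  →  cons(cons(c, e), cons(e, cons(c, e)))   [R2 at 2.2.1]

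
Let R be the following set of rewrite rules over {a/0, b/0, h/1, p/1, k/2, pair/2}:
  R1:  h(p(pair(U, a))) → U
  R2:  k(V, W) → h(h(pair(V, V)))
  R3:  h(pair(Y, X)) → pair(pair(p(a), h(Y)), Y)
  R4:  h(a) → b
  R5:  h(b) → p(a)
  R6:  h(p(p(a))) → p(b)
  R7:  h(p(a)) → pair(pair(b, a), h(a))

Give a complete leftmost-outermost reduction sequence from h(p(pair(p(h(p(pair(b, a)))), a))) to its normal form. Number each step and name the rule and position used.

p(b)

1. h(p(pair(p(h(p(pair(b, a)))), a)))  →  p(h(p(pair(b, a))))   [R1 at ε]
2. p(h(p(pair(b, a))))  →  p(b)   [R1 at 1]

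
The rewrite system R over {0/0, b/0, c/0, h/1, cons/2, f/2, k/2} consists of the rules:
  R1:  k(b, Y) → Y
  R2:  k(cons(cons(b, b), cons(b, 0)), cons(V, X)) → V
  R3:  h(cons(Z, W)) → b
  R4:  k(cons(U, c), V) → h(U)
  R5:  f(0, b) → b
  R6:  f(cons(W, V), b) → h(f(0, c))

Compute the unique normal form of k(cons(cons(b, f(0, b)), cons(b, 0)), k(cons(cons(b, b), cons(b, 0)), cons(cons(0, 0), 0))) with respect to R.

0

1. k(cons(cons(b, f(0, b)), cons(b, 0)), k(cons(cons(b, b), cons(b, 0)), cons(cons(0, 0), 0)))  →  k(cons(cons(b, b), cons(b, 0)), k(cons(cons(b, b), cons(b, 0)), cons(cons(0, 0), 0)))   [R5 at 1.1.2]
2. k(cons(cons(b, b), cons(b, 0)), k(cons(cons(b, b), cons(b, 0)), cons(cons(0, 0), 0)))  →  k(cons(cons(b, b), cons(b, 0)), cons(0, 0))   [R2 at 2]
3. k(cons(cons(b, b), cons(b, 0)), cons(0, 0))  →  0   [R2 at ε]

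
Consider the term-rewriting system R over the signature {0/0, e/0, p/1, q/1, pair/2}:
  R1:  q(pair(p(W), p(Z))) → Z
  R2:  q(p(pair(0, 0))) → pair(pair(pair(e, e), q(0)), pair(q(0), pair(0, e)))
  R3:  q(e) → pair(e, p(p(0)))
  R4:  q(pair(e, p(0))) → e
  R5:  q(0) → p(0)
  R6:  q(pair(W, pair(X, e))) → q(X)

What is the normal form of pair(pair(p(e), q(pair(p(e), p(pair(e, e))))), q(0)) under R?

1. pair(pair(p(e), q(pair(p(e), p(pair(e, e))))), q(0))  →  pair(pair(p(e), pair(e, e)), q(0))   [R1 at 1.2]
2. pair(pair(p(e), pair(e, e)), q(0))  →  pair(pair(p(e), pair(e, e)), p(0))   [R5 at 2]

pair(pair(p(e), pair(e, e)), p(0))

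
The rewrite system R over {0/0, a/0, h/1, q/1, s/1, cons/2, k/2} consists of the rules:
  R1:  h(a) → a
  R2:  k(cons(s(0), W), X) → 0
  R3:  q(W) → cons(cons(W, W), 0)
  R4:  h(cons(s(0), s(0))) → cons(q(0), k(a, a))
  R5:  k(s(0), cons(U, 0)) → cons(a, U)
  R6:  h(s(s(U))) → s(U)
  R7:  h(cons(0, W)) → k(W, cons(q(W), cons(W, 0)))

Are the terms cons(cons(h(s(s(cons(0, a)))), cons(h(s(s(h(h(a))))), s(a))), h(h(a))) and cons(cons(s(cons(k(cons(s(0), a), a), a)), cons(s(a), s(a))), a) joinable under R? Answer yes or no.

yes — NF(t₁) = cons(cons(s(cons(0, a)), cons(s(a), s(a))), a), NF(t₂) = cons(cons(s(cons(0, a)), cons(s(a), s(a))), a)

Reduce t₁ = cons(cons(h(s(s(cons(0, a)))), cons(h(s(s(h(h(a))))), s(a))), h(h(a))):
1. cons(cons(h(s(s(cons(0, a)))), cons(h(s(s(h(h(a))))), s(a))), h(h(a)))  →  cons(cons(s(cons(0, a)), cons(h(s(s(h(h(a))))), s(a))), h(h(a)))   [R6 at 1.1]
2. cons(cons(s(cons(0, a)), cons(h(s(s(h(h(a))))), s(a))), h(h(a)))  →  cons(cons(s(cons(0, a)), cons(s(h(h(a))), s(a))), h(h(a)))   [R6 at 1.2.1]
3. cons(cons(s(cons(0, a)), cons(s(h(h(a))), s(a))), h(h(a)))  →  cons(cons(s(cons(0, a)), cons(s(h(a)), s(a))), h(h(a)))   [R1 at 1.2.1.1.1]
4. cons(cons(s(cons(0, a)), cons(s(h(a)), s(a))), h(h(a)))  →  cons(cons(s(cons(0, a)), cons(s(a), s(a))), h(h(a)))   [R1 at 1.2.1.1]
5. cons(cons(s(cons(0, a)), cons(s(a), s(a))), h(h(a)))  →  cons(cons(s(cons(0, a)), cons(s(a), s(a))), h(a))   [R1 at 2.1]
6. cons(cons(s(cons(0, a)), cons(s(a), s(a))), h(a))  →  cons(cons(s(cons(0, a)), cons(s(a), s(a))), a)   [R1 at 2]

Reduce t₂ = cons(cons(s(cons(k(cons(s(0), a), a), a)), cons(s(a), s(a))), a):
1. cons(cons(s(cons(k(cons(s(0), a), a), a)), cons(s(a), s(a))), a)  →  cons(cons(s(cons(0, a)), cons(s(a), s(a))), a)   [R2 at 1.1.1.1]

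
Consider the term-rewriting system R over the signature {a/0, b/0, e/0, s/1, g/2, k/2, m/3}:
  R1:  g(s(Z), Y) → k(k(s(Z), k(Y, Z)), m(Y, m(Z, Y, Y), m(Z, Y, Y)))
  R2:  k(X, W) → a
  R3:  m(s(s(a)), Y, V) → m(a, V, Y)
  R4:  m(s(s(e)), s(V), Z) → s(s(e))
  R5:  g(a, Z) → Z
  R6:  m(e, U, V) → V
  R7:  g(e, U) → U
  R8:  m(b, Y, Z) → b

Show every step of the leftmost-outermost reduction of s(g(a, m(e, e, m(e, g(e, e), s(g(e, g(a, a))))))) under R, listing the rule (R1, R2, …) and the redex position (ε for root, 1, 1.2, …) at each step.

1. s(g(a, m(e, e, m(e, g(e, e), s(g(e, g(a, a)))))))  →  s(m(e, e, m(e, g(e, e), s(g(e, g(a, a))))))   [R5 at 1]
2. s(m(e, e, m(e, g(e, e), s(g(e, g(a, a))))))  →  s(m(e, g(e, e), s(g(e, g(a, a)))))   [R6 at 1]
3. s(m(e, g(e, e), s(g(e, g(a, a)))))  →  s(s(g(e, g(a, a))))   [R6 at 1]
4. s(s(g(e, g(a, a))))  →  s(s(g(a, a)))   [R7 at 1.1]
5. s(s(g(a, a)))  →  s(s(a))   [R5 at 1.1]

s(s(a))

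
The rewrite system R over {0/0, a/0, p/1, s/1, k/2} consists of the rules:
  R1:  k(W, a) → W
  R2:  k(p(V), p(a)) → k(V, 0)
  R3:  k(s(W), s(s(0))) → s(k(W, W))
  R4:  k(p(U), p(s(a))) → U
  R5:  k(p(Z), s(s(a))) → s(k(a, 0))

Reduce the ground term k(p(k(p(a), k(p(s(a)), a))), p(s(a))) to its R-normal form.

1. k(p(k(p(a), k(p(s(a)), a))), p(s(a)))  →  k(p(a), k(p(s(a)), a))   [R4 at ε]
2. k(p(a), k(p(s(a)), a))  →  k(p(a), p(s(a)))   [R1 at 2]
3. k(p(a), p(s(a)))  →  a   [R4 at ε]

a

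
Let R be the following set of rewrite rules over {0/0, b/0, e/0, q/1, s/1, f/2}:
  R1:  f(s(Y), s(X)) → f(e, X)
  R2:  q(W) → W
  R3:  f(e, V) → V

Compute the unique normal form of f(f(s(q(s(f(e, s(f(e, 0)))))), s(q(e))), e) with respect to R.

e

1. f(f(s(q(s(f(e, s(f(e, 0)))))), s(q(e))), e)  →  f(f(e, q(e)), e)   [R1 at 1]
2. f(f(e, q(e)), e)  →  f(q(e), e)   [R3 at 1]
3. f(q(e), e)  →  f(e, e)   [R2 at 1]
4. f(e, e)  →  e   [R3 at ε]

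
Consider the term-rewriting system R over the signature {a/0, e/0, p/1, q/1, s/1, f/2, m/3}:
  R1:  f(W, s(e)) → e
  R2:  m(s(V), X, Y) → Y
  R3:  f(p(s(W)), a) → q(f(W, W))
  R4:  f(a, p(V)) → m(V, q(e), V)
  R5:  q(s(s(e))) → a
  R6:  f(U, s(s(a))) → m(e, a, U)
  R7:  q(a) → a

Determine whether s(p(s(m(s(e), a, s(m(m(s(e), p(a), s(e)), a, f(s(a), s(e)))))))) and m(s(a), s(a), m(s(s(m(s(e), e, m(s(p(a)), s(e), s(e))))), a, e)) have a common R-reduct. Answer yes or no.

Reduce t₁ = s(p(s(m(s(e), a, s(m(m(s(e), p(a), s(e)), a, f(s(a), s(e)))))))):
1. s(p(s(m(s(e), a, s(m(m(s(e), p(a), s(e)), a, f(s(a), s(e))))))))  →  s(p(s(s(m(m(s(e), p(a), s(e)), a, f(s(a), s(e)))))))   [R2 at 1.1.1]
2. s(p(s(s(m(m(s(e), p(a), s(e)), a, f(s(a), s(e)))))))  →  s(p(s(s(m(s(e), a, f(s(a), s(e)))))))   [R2 at 1.1.1.1.1]
3. s(p(s(s(m(s(e), a, f(s(a), s(e)))))))  →  s(p(s(s(f(s(a), s(e))))))   [R2 at 1.1.1.1]
4. s(p(s(s(f(s(a), s(e))))))  →  s(p(s(s(e))))   [R1 at 1.1.1.1]

Reduce t₂ = m(s(a), s(a), m(s(s(m(s(e), e, m(s(p(a)), s(e), s(e))))), a, e)):
1. m(s(a), s(a), m(s(s(m(s(e), e, m(s(p(a)), s(e), s(e))))), a, e))  →  m(s(s(m(s(e), e, m(s(p(a)), s(e), s(e))))), a, e)   [R2 at ε]
2. m(s(s(m(s(e), e, m(s(p(a)), s(e), s(e))))), a, e)  →  e   [R2 at ε]

no — NF(t₁) = s(p(s(s(e)))), NF(t₂) = e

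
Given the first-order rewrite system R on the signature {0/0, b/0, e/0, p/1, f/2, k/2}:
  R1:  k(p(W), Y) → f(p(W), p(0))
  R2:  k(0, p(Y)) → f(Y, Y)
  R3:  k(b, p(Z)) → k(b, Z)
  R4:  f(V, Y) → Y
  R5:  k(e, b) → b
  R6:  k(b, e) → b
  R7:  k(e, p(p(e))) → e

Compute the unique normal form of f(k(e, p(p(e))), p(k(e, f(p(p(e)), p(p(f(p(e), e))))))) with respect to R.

1. f(k(e, p(p(e))), p(k(e, f(p(p(e)), p(p(f(p(e), e)))))))  →  p(k(e, f(p(p(e)), p(p(f(p(e), e))))))   [R4 at ε]
2. p(k(e, f(p(p(e)), p(p(f(p(e), e))))))  →  p(k(e, p(p(f(p(e), e)))))   [R4 at 1.2]
3. p(k(e, p(p(f(p(e), e)))))  →  p(k(e, p(p(e))))   [R4 at 1.2.1.1]
4. p(k(e, p(p(e))))  →  p(e)   [R7 at 1]

p(e)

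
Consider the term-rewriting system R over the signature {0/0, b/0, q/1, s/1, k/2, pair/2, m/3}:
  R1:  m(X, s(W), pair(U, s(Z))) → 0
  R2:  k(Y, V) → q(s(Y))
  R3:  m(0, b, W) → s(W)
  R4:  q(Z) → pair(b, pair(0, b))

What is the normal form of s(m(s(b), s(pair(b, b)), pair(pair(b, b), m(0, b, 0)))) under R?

1. s(m(s(b), s(pair(b, b)), pair(pair(b, b), m(0, b, 0))))  →  s(m(s(b), s(pair(b, b)), pair(pair(b, b), s(0))))   [R3 at 1.3.2]
2. s(m(s(b), s(pair(b, b)), pair(pair(b, b), s(0))))  →  s(0)   [R1 at 1]

s(0)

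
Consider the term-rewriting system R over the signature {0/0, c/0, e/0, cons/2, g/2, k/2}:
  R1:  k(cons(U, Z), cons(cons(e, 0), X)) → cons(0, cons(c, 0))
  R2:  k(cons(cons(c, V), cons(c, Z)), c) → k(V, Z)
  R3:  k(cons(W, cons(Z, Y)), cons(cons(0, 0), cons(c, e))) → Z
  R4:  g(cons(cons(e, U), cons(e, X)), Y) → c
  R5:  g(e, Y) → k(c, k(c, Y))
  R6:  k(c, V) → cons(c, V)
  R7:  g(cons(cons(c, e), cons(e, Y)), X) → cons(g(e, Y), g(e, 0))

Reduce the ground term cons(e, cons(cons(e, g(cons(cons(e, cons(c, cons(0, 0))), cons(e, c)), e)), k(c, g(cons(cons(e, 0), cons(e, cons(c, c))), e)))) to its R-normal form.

cons(e, cons(cons(e, c), cons(c, c)))

1. cons(e, cons(cons(e, g(cons(cons(e, cons(c, cons(0, 0))), cons(e, c)), e)), k(c, g(cons(cons(e, 0), cons(e, cons(c, c))), e))))  →  cons(e, cons(cons(e, c), k(c, g(cons(cons(e, 0), cons(e, cons(c, c))), e))))   [R4 at 2.1.2]
2. cons(e, cons(cons(e, c), k(c, g(cons(cons(e, 0), cons(e, cons(c, c))), e))))  →  cons(e, cons(cons(e, c), cons(c, g(cons(cons(e, 0), cons(e, cons(c, c))), e))))   [R6 at 2.2]
3. cons(e, cons(cons(e, c), cons(c, g(cons(cons(e, 0), cons(e, cons(c, c))), e))))  →  cons(e, cons(cons(e, c), cons(c, c)))   [R4 at 2.2.2]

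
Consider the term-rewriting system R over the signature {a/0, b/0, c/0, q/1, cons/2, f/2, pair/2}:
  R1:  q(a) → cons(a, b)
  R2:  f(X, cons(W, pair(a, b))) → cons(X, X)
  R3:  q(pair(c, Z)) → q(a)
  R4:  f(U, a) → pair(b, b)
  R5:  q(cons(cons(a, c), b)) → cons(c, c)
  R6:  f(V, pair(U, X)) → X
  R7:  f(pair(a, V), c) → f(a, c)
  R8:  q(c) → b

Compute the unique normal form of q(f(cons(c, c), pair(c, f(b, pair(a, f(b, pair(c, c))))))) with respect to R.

b

1. q(f(cons(c, c), pair(c, f(b, pair(a, f(b, pair(c, c)))))))  →  q(f(b, pair(a, f(b, pair(c, c)))))   [R6 at 1]
2. q(f(b, pair(a, f(b, pair(c, c)))))  →  q(f(b, pair(c, c)))   [R6 at 1]
3. q(f(b, pair(c, c)))  →  q(c)   [R6 at 1]
4. q(c)  →  b   [R8 at ε]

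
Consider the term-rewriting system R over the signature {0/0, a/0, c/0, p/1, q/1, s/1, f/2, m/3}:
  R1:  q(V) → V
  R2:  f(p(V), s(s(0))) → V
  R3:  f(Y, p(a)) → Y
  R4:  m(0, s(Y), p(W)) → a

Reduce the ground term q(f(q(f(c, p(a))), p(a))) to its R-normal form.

1. q(f(q(f(c, p(a))), p(a)))  →  f(q(f(c, p(a))), p(a))   [R1 at ε]
2. f(q(f(c, p(a))), p(a))  →  q(f(c, p(a)))   [R3 at ε]
3. q(f(c, p(a)))  →  f(c, p(a))   [R1 at ε]
4. f(c, p(a))  →  c   [R3 at ε]

c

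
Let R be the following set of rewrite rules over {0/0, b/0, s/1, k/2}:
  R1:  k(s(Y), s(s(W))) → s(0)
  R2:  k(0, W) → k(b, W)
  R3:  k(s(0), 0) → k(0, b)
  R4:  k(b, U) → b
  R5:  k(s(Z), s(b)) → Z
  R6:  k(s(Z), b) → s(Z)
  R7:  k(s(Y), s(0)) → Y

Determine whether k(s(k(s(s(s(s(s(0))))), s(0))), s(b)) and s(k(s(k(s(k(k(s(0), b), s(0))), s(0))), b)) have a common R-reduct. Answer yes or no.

no — NF(t₁) = s(s(s(s(0)))), NF(t₂) = s(s(0))

Reduce t₁ = k(s(k(s(s(s(s(s(0))))), s(0))), s(b)):
1. k(s(k(s(s(s(s(s(0))))), s(0))), s(b))  →  k(s(s(s(s(s(0))))), s(0))   [R5 at ε]
2. k(s(s(s(s(s(0))))), s(0))  →  s(s(s(s(0))))   [R7 at ε]

Reduce t₂ = s(k(s(k(s(k(k(s(0), b), s(0))), s(0))), b)):
1. s(k(s(k(s(k(k(s(0), b), s(0))), s(0))), b))  →  s(s(k(s(k(k(s(0), b), s(0))), s(0))))   [R6 at 1]
2. s(s(k(s(k(k(s(0), b), s(0))), s(0))))  →  s(s(k(k(s(0), b), s(0))))   [R7 at 1.1]
3. s(s(k(k(s(0), b), s(0))))  →  s(s(k(s(0), s(0))))   [R6 at 1.1.1]
4. s(s(k(s(0), s(0))))  →  s(s(0))   [R7 at 1.1]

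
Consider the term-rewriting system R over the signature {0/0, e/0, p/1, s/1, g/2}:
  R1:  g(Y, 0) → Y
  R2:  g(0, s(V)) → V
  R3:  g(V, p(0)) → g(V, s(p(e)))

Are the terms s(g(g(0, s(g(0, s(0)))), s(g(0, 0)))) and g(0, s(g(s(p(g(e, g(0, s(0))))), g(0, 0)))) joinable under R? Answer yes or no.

Reduce t₁ = s(g(g(0, s(g(0, s(0)))), s(g(0, 0)))):
1. s(g(g(0, s(g(0, s(0)))), s(g(0, 0))))  →  s(g(g(0, s(0)), s(g(0, 0))))   [R2 at 1.1]
2. s(g(g(0, s(0)), s(g(0, 0))))  →  s(g(0, s(g(0, 0))))   [R2 at 1.1]
3. s(g(0, s(g(0, 0))))  →  s(g(0, 0))   [R2 at 1]
4. s(g(0, 0))  →  s(0)   [R1 at 1]

Reduce t₂ = g(0, s(g(s(p(g(e, g(0, s(0))))), g(0, 0)))):
1. g(0, s(g(s(p(g(e, g(0, s(0))))), g(0, 0))))  →  g(s(p(g(e, g(0, s(0))))), g(0, 0))   [R2 at ε]
2. g(s(p(g(e, g(0, s(0))))), g(0, 0))  →  g(s(p(g(e, 0))), g(0, 0))   [R2 at 1.1.1.2]
3. g(s(p(g(e, 0))), g(0, 0))  →  g(s(p(e)), g(0, 0))   [R1 at 1.1.1]
4. g(s(p(e)), g(0, 0))  →  g(s(p(e)), 0)   [R1 at 2]
5. g(s(p(e)), 0)  →  s(p(e))   [R1 at ε]

no — NF(t₁) = s(0), NF(t₂) = s(p(e))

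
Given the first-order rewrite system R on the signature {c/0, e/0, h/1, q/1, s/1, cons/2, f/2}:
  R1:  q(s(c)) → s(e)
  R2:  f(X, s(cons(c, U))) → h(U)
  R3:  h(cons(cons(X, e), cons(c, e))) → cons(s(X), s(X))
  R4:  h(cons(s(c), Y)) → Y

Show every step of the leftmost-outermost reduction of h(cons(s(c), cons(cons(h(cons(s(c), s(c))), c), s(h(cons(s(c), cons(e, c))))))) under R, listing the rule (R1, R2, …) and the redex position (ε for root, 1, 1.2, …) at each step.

1. h(cons(s(c), cons(cons(h(cons(s(c), s(c))), c), s(h(cons(s(c), cons(e, c)))))))  →  cons(cons(h(cons(s(c), s(c))), c), s(h(cons(s(c), cons(e, c)))))   [R4 at ε]
2. cons(cons(h(cons(s(c), s(c))), c), s(h(cons(s(c), cons(e, c)))))  →  cons(cons(s(c), c), s(h(cons(s(c), cons(e, c)))))   [R4 at 1.1]
3. cons(cons(s(c), c), s(h(cons(s(c), cons(e, c)))))  →  cons(cons(s(c), c), s(cons(e, c)))   [R4 at 2.1]

cons(cons(s(c), c), s(cons(e, c)))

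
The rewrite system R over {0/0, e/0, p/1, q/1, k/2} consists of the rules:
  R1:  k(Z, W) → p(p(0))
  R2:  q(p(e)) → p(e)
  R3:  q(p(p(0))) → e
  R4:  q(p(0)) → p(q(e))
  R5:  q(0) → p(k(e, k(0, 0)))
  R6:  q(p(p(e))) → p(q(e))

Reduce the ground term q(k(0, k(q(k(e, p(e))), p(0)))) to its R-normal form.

1. q(k(0, k(q(k(e, p(e))), p(0))))  →  q(p(p(0)))   [R1 at 1]
2. q(p(p(0)))  →  e   [R3 at ε]

e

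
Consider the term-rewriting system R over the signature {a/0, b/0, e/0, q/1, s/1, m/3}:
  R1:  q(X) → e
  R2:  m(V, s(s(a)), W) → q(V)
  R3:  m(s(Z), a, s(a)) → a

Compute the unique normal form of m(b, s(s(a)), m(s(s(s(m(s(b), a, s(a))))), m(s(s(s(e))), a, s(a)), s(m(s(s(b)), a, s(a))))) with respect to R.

e

1. m(b, s(s(a)), m(s(s(s(m(s(b), a, s(a))))), m(s(s(s(e))), a, s(a)), s(m(s(s(b)), a, s(a)))))  →  q(b)   [R2 at ε]
2. q(b)  →  e   [R1 at ε]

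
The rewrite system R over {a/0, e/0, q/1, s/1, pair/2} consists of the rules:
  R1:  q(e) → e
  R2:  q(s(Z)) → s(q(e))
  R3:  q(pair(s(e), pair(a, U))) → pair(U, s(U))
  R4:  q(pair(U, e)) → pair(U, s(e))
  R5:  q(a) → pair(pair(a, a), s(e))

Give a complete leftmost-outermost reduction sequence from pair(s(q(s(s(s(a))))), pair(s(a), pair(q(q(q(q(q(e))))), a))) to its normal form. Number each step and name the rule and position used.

pair(s(s(e)), pair(s(a), pair(e, a)))

1. pair(s(q(s(s(s(a))))), pair(s(a), pair(q(q(q(q(q(e))))), a)))  →  pair(s(s(q(e))), pair(s(a), pair(q(q(q(q(q(e))))), a)))   [R2 at 1.1]
2. pair(s(s(q(e))), pair(s(a), pair(q(q(q(q(q(e))))), a)))  →  pair(s(s(e)), pair(s(a), pair(q(q(q(q(q(e))))), a)))   [R1 at 1.1.1]
3. pair(s(s(e)), pair(s(a), pair(q(q(q(q(q(e))))), a)))  →  pair(s(s(e)), pair(s(a), pair(q(q(q(q(e)))), a)))   [R1 at 2.2.1.1.1.1.1]
4. pair(s(s(e)), pair(s(a), pair(q(q(q(q(e)))), a)))  →  pair(s(s(e)), pair(s(a), pair(q(q(q(e))), a)))   [R1 at 2.2.1.1.1.1]
5. pair(s(s(e)), pair(s(a), pair(q(q(q(e))), a)))  →  pair(s(s(e)), pair(s(a), pair(q(q(e)), a)))   [R1 at 2.2.1.1.1]
6. pair(s(s(e)), pair(s(a), pair(q(q(e)), a)))  →  pair(s(s(e)), pair(s(a), pair(q(e), a)))   [R1 at 2.2.1.1]
7. pair(s(s(e)), pair(s(a), pair(q(e), a)))  →  pair(s(s(e)), pair(s(a), pair(e, a)))   [R1 at 2.2.1]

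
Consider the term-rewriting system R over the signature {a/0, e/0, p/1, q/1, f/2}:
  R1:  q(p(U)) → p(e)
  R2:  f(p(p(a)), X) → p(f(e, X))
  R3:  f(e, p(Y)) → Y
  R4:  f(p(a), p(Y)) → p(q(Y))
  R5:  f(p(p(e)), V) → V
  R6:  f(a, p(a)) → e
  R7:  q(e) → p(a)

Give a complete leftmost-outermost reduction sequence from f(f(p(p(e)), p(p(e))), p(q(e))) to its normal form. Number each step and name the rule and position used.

p(p(a))

1. f(f(p(p(e)), p(p(e))), p(q(e)))  →  f(p(p(e)), p(q(e)))   [R5 at 1]
2. f(p(p(e)), p(q(e)))  →  p(q(e))   [R5 at ε]
3. p(q(e))  →  p(p(a))   [R7 at 1]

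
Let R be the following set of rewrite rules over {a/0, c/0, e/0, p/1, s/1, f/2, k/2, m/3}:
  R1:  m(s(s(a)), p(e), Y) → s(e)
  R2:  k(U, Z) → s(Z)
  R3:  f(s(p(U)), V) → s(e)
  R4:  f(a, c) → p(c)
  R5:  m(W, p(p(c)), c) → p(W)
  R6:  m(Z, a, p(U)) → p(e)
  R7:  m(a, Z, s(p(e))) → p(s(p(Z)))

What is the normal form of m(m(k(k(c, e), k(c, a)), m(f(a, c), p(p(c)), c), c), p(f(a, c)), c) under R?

p(p(s(s(a))))

1. m(m(k(k(c, e), k(c, a)), m(f(a, c), p(p(c)), c), c), p(f(a, c)), c)  →  m(m(s(k(c, a)), m(f(a, c), p(p(c)), c), c), p(f(a, c)), c)   [R2 at 1.1]
2. m(m(s(k(c, a)), m(f(a, c), p(p(c)), c), c), p(f(a, c)), c)  →  m(m(s(s(a)), m(f(a, c), p(p(c)), c), c), p(f(a, c)), c)   [R2 at 1.1.1]
3. m(m(s(s(a)), m(f(a, c), p(p(c)), c), c), p(f(a, c)), c)  →  m(m(s(s(a)), p(f(a, c)), c), p(f(a, c)), c)   [R5 at 1.2]
4. m(m(s(s(a)), p(f(a, c)), c), p(f(a, c)), c)  →  m(m(s(s(a)), p(p(c)), c), p(f(a, c)), c)   [R4 at 1.2.1]
5. m(m(s(s(a)), p(p(c)), c), p(f(a, c)), c)  →  m(p(s(s(a))), p(f(a, c)), c)   [R5 at 1]
6. m(p(s(s(a))), p(f(a, c)), c)  →  m(p(s(s(a))), p(p(c)), c)   [R4 at 2.1]
7. m(p(s(s(a))), p(p(c)), c)  →  p(p(s(s(a))))   [R5 at ε]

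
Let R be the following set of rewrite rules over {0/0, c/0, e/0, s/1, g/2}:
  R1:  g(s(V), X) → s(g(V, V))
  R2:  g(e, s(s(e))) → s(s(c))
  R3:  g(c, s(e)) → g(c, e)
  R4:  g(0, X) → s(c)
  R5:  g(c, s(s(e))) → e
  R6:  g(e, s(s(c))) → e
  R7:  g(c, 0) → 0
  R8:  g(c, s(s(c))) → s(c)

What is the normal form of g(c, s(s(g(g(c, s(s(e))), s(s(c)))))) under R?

e

1. g(c, s(s(g(g(c, s(s(e))), s(s(c))))))  →  g(c, s(s(g(e, s(s(c))))))   [R5 at 2.1.1.1]
2. g(c, s(s(g(e, s(s(c))))))  →  g(c, s(s(e)))   [R6 at 2.1.1]
3. g(c, s(s(e)))  →  e   [R5 at ε]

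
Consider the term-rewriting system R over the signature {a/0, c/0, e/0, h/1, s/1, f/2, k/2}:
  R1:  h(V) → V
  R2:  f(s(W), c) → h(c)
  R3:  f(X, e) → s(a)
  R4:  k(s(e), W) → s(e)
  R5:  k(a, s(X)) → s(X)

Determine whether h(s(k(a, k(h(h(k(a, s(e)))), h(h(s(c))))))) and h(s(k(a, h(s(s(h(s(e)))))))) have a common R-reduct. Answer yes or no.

no — NF(t₁) = s(s(e)), NF(t₂) = s(s(s(s(e))))

Reduce t₁ = h(s(k(a, k(h(h(k(a, s(e)))), h(h(s(c))))))):
1. h(s(k(a, k(h(h(k(a, s(e)))), h(h(s(c)))))))  →  s(k(a, k(h(h(k(a, s(e)))), h(h(s(c))))))   [R1 at ε]
2. s(k(a, k(h(h(k(a, s(e)))), h(h(s(c))))))  →  s(k(a, k(h(k(a, s(e))), h(h(s(c))))))   [R1 at 1.2.1]
3. s(k(a, k(h(k(a, s(e))), h(h(s(c))))))  →  s(k(a, k(k(a, s(e)), h(h(s(c))))))   [R1 at 1.2.1]
4. s(k(a, k(k(a, s(e)), h(h(s(c))))))  →  s(k(a, k(s(e), h(h(s(c))))))   [R5 at 1.2.1]
5. s(k(a, k(s(e), h(h(s(c))))))  →  s(k(a, s(e)))   [R4 at 1.2]
6. s(k(a, s(e)))  →  s(s(e))   [R5 at 1]

Reduce t₂ = h(s(k(a, h(s(s(h(s(e)))))))):
1. h(s(k(a, h(s(s(h(s(e))))))))  →  s(k(a, h(s(s(h(s(e)))))))   [R1 at ε]
2. s(k(a, h(s(s(h(s(e)))))))  →  s(k(a, s(s(h(s(e))))))   [R1 at 1.2]
3. s(k(a, s(s(h(s(e))))))  →  s(s(s(h(s(e)))))   [R5 at 1]
4. s(s(s(h(s(e)))))  →  s(s(s(s(e))))   [R1 at 1.1.1]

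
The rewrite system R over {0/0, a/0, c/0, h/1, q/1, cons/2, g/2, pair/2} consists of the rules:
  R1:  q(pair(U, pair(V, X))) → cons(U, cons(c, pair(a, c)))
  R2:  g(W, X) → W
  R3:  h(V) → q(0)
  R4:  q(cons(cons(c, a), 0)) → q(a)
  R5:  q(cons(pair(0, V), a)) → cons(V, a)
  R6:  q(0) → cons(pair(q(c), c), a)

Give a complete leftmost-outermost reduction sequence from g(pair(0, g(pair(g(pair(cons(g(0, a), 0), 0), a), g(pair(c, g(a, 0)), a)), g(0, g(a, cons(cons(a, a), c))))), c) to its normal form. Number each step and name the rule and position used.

pair(0, pair(pair(cons(0, 0), 0), pair(c, a)))

1. g(pair(0, g(pair(g(pair(cons(g(0, a), 0), 0), a), g(pair(c, g(a, 0)), a)), g(0, g(a, cons(cons(a, a), c))))), c)  →  pair(0, g(pair(g(pair(cons(g(0, a), 0), 0), a), g(pair(c, g(a, 0)), a)), g(0, g(a, cons(cons(a, a), c)))))   [R2 at ε]
2. pair(0, g(pair(g(pair(cons(g(0, a), 0), 0), a), g(pair(c, g(a, 0)), a)), g(0, g(a, cons(cons(a, a), c)))))  →  pair(0, pair(g(pair(cons(g(0, a), 0), 0), a), g(pair(c, g(a, 0)), a)))   [R2 at 2]
3. pair(0, pair(g(pair(cons(g(0, a), 0), 0), a), g(pair(c, g(a, 0)), a)))  →  pair(0, pair(pair(cons(g(0, a), 0), 0), g(pair(c, g(a, 0)), a)))   [R2 at 2.1]
4. pair(0, pair(pair(cons(g(0, a), 0), 0), g(pair(c, g(a, 0)), a)))  →  pair(0, pair(pair(cons(0, 0), 0), g(pair(c, g(a, 0)), a)))   [R2 at 2.1.1.1]
5. pair(0, pair(pair(cons(0, 0), 0), g(pair(c, g(a, 0)), a)))  →  pair(0, pair(pair(cons(0, 0), 0), pair(c, g(a, 0))))   [R2 at 2.2]
6. pair(0, pair(pair(cons(0, 0), 0), pair(c, g(a, 0))))  →  pair(0, pair(pair(cons(0, 0), 0), pair(c, a)))   [R2 at 2.2.2]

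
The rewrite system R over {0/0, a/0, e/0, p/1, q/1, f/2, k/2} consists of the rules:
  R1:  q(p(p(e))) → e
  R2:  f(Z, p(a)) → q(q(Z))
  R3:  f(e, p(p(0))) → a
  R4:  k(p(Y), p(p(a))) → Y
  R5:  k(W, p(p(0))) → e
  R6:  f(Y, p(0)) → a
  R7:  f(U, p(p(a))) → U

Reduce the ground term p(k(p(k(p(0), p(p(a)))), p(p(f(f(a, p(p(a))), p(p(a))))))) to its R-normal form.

p(0)

1. p(k(p(k(p(0), p(p(a)))), p(p(f(f(a, p(p(a))), p(p(a)))))))  →  p(k(p(0), p(p(f(f(a, p(p(a))), p(p(a)))))))   [R4 at 1.1.1]
2. p(k(p(0), p(p(f(f(a, p(p(a))), p(p(a)))))))  →  p(k(p(0), p(p(f(a, p(p(a)))))))   [R7 at 1.2.1.1]
3. p(k(p(0), p(p(f(a, p(p(a)))))))  →  p(k(p(0), p(p(a))))   [R7 at 1.2.1.1]
4. p(k(p(0), p(p(a))))  →  p(0)   [R4 at 1]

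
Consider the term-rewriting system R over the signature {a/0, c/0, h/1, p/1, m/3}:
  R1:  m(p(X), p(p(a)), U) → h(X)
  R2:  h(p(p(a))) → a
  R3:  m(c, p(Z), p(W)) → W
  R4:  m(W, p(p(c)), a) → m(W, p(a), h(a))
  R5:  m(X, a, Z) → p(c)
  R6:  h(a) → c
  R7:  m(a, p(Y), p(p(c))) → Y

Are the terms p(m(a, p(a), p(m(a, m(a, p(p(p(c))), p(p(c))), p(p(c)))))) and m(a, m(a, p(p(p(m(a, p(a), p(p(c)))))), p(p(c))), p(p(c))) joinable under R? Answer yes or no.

yes — NF(t₁) = p(a), NF(t₂) = p(a)

Reduce t₁ = p(m(a, p(a), p(m(a, m(a, p(p(p(c))), p(p(c))), p(p(c)))))):
1. p(m(a, p(a), p(m(a, m(a, p(p(p(c))), p(p(c))), p(p(c))))))  →  p(m(a, p(a), p(m(a, p(p(c)), p(p(c))))))   [R7 at 1.3.1.2]
2. p(m(a, p(a), p(m(a, p(p(c)), p(p(c))))))  →  p(m(a, p(a), p(p(c))))   [R7 at 1.3.1]
3. p(m(a, p(a), p(p(c))))  →  p(a)   [R7 at 1]

Reduce t₂ = m(a, m(a, p(p(p(m(a, p(a), p(p(c)))))), p(p(c))), p(p(c))):
1. m(a, m(a, p(p(p(m(a, p(a), p(p(c)))))), p(p(c))), p(p(c)))  →  m(a, p(p(m(a, p(a), p(p(c))))), p(p(c)))   [R7 at 2]
2. m(a, p(p(m(a, p(a), p(p(c))))), p(p(c)))  →  p(m(a, p(a), p(p(c))))   [R7 at ε]
3. p(m(a, p(a), p(p(c))))  →  p(a)   [R7 at 1]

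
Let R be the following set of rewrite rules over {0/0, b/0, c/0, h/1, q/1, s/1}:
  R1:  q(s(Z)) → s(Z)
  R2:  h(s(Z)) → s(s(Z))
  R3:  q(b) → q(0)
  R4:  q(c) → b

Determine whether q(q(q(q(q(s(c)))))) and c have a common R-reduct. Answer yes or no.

no — NF(t₁) = s(c), NF(t₂) = c

Reduce t₁ = q(q(q(q(q(s(c)))))):
1. q(q(q(q(q(s(c))))))  →  q(q(q(q(s(c)))))   [R1 at 1.1.1.1]
2. q(q(q(q(s(c)))))  →  q(q(q(s(c))))   [R1 at 1.1.1]
3. q(q(q(s(c))))  →  q(q(s(c)))   [R1 at 1.1]
4. q(q(s(c)))  →  q(s(c))   [R1 at 1]
5. q(s(c))  →  s(c)   [R1 at ε]

Reduce t₂ = c:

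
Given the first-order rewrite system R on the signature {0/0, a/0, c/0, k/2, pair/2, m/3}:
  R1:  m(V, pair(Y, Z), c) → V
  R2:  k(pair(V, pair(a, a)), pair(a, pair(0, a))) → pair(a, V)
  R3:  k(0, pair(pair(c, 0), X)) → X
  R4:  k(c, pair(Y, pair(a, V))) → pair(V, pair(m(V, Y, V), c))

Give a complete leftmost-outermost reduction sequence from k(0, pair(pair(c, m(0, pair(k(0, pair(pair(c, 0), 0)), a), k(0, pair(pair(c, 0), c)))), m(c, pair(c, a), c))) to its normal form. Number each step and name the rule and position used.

c

1. k(0, pair(pair(c, m(0, pair(k(0, pair(pair(c, 0), 0)), a), k(0, pair(pair(c, 0), c)))), m(c, pair(c, a), c)))  →  k(0, pair(pair(c, m(0, pair(0, a), k(0, pair(pair(c, 0), c)))), m(c, pair(c, a), c)))   [R3 at 2.1.2.2.1]
2. k(0, pair(pair(c, m(0, pair(0, a), k(0, pair(pair(c, 0), c)))), m(c, pair(c, a), c)))  →  k(0, pair(pair(c, m(0, pair(0, a), c)), m(c, pair(c, a), c)))   [R3 at 2.1.2.3]
3. k(0, pair(pair(c, m(0, pair(0, a), c)), m(c, pair(c, a), c)))  →  k(0, pair(pair(c, 0), m(c, pair(c, a), c)))   [R1 at 2.1.2]
4. k(0, pair(pair(c, 0), m(c, pair(c, a), c)))  →  m(c, pair(c, a), c)   [R3 at ε]
5. m(c, pair(c, a), c)  →  c   [R1 at ε]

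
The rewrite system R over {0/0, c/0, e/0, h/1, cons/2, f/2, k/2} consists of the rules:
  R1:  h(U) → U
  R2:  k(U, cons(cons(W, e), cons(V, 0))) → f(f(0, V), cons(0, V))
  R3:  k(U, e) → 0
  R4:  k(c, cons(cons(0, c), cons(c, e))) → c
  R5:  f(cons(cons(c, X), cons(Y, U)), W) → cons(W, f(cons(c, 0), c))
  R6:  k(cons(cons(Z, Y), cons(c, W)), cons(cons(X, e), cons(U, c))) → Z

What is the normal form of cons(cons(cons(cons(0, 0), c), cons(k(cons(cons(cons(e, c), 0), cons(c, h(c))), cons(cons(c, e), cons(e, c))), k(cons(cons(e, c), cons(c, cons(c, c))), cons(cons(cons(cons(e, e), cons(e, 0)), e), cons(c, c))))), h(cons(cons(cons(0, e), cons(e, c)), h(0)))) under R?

cons(cons(cons(cons(0, 0), c), cons(cons(e, c), e)), cons(cons(cons(0, e), cons(e, c)), 0))

1. cons(cons(cons(cons(0, 0), c), cons(k(cons(cons(cons(e, c), 0), cons(c, h(c))), cons(cons(c, e), cons(e, c))), k(cons(cons(e, c), cons(c, cons(c, c))), cons(cons(cons(cons(e, e), cons(e, 0)), e), cons(c, c))))), h(cons(cons(cons(0, e), cons(e, c)), h(0))))  →  cons(cons(cons(cons(0, 0), c), cons(cons(e, c), k(cons(cons(e, c), cons(c, cons(c, c))), cons(cons(cons(cons(e, e), cons(e, 0)), e), cons(c, c))))), h(cons(cons(cons(0, e), cons(e, c)), h(0))))   [R6 at 1.2.1]
2. cons(cons(cons(cons(0, 0), c), cons(cons(e, c), k(cons(cons(e, c), cons(c, cons(c, c))), cons(cons(cons(cons(e, e), cons(e, 0)), e), cons(c, c))))), h(cons(cons(cons(0, e), cons(e, c)), h(0))))  →  cons(cons(cons(cons(0, 0), c), cons(cons(e, c), e)), h(cons(cons(cons(0, e), cons(e, c)), h(0))))   [R6 at 1.2.2]
3. cons(cons(cons(cons(0, 0), c), cons(cons(e, c), e)), h(cons(cons(cons(0, e), cons(e, c)), h(0))))  →  cons(cons(cons(cons(0, 0), c), cons(cons(e, c), e)), cons(cons(cons(0, e), cons(e, c)), h(0)))   [R1 at 2]
4. cons(cons(cons(cons(0, 0), c), cons(cons(e, c), e)), cons(cons(cons(0, e), cons(e, c)), h(0)))  →  cons(cons(cons(cons(0, 0), c), cons(cons(e, c), e)), cons(cons(cons(0, e), cons(e, c)), 0))   [R1 at 2.2]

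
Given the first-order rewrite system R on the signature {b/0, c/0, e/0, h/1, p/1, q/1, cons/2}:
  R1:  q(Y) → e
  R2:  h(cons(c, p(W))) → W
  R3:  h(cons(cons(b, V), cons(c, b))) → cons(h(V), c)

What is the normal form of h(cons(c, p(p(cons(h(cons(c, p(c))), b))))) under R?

p(cons(c, b))

1. h(cons(c, p(p(cons(h(cons(c, p(c))), b)))))  →  p(cons(h(cons(c, p(c))), b))   [R2 at ε]
2. p(cons(h(cons(c, p(c))), b))  →  p(cons(c, b))   [R2 at 1.1]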